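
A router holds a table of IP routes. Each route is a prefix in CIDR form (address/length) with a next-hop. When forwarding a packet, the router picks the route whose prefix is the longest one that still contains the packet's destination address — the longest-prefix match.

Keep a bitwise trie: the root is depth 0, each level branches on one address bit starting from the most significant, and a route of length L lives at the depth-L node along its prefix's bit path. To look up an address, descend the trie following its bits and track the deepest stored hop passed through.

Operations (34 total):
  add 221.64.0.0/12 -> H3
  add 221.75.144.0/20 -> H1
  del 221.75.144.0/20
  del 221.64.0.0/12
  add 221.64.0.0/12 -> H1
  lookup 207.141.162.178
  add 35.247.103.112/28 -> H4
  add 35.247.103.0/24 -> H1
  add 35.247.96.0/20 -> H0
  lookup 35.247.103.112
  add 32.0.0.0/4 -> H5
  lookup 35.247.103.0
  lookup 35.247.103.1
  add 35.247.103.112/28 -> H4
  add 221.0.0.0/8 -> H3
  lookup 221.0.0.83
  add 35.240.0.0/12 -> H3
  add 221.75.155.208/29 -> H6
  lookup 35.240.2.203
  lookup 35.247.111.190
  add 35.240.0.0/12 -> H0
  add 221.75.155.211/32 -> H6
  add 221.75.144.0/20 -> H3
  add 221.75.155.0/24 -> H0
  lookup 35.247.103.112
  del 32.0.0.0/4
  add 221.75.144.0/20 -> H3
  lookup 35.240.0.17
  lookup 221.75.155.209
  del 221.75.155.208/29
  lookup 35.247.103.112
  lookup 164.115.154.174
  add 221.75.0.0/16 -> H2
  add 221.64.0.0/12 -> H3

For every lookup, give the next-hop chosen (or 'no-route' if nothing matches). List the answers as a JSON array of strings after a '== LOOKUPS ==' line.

Process each operation:
  add 221.64.0.0/12 -> H3 at depth 12
  add 221.75.144.0/20 -> H1 at depth 20
  - 221.75.144.0/20 clear@20
  - 221.64.0.0/12 clear@12
  add 221.64.0.0/12 -> H1 at depth 12
  Q 207.141.162.178: descend 110 ; hops seen [∅] ; pick no-route
  add 35.247.103.112/28 -> H4 at depth 28
  add 35.247.103.0/24 -> H1 at depth 24
  add 35.247.96.0/20 -> H0 at depth 20
  Q 35.247.103.112: descend 0010001111110111011001110111 ; hops seen [H0,H1,H4] ; pick H4
  add 32.0.0.0/4 -> H5 at depth 4
  Q 35.247.103.0: descend 0010001111110111011001110 ; hops seen [H5,H0,H1] ; pick H1
  Q 35.247.103.1: descend 0010001111110111011001110 ; hops seen [H5,H0,H1] ; pick H1
  add 35.247.103.112/28 -> H4 at depth 28
  add 221.0.0.0/8 -> H3 at depth 8
  Q 221.0.0.83: descend 110111010 ; hops seen [H3] ; pick H3
  add 35.240.0.0/12 -> H3 at depth 12
  add 221.75.155.208/29 -> H6 at depth 29
  Q 35.240.2.203: descend 0010001111110 ; hops seen [H5,H3] ; pick H3
  Q 35.247.111.190: descend 00100011111101110110 ; hops seen [H5,H3,H0] ; pick H0
  add 35.240.0.0/12 -> H0 at depth 12
  add 221.75.155.211/32 -> H6 at depth 32
  add 221.75.144.0/20 -> H3 at depth 20
  add 221.75.155.0/24 -> H0 at depth 24
  Q 35.247.103.112: descend 0010001111110111011001110111 ; hops seen [H5,H0,H0,H1,H4] ; pick H4
  - 32.0.0.0/4 clear@4
  add 221.75.144.0/20 -> H3 at depth 20
  Q 35.240.0.17: descend 0010001111110 ; hops seen [H0] ; pick H0
  Q 221.75.155.209: descend 110111010100101110011011110100 ; hops seen [H3,H1,H3,H0,H6] ; pick H6
  - 221.75.155.208/29 clear@29
  Q 35.247.103.112: descend 0010001111110111011001110111 ; hops seen [H0,H0,H1,H4] ; pick H4
  Q 164.115.154.174: descend 1 ; hops seen [∅] ; pick no-route
  add 221.75.0.0/16 -> H2 at depth 16
  add 221.64.0.0/12 -> H3 at depth 12

== LOOKUPS ==
["no-route","H4","H1","H1","H3","H3","H0","H4","H0","H6","H4","no-route"]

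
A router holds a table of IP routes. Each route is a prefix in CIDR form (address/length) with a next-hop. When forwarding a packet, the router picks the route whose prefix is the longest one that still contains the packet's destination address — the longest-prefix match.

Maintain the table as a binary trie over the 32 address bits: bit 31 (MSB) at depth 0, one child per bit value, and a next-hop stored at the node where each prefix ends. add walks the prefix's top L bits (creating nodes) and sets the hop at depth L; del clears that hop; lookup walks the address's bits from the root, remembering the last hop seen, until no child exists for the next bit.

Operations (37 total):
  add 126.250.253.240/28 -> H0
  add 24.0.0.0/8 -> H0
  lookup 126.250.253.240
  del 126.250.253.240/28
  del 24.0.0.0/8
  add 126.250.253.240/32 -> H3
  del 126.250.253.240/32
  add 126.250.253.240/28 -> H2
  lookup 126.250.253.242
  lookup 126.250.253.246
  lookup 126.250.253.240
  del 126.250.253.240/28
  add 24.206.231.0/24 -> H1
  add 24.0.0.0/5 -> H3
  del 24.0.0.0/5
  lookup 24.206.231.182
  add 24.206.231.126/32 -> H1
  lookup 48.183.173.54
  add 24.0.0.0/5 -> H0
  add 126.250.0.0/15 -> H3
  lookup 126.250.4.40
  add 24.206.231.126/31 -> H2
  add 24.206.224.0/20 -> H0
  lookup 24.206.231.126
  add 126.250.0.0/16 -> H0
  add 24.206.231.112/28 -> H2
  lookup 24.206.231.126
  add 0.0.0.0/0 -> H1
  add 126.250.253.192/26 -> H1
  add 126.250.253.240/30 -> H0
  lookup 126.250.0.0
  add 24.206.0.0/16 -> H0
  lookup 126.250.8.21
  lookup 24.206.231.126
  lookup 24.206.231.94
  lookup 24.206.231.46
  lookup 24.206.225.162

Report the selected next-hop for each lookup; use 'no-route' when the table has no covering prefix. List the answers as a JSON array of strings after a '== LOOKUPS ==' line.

Trace:
  add 126.250.253.240/28 -> H0 at depth 28
  add 24.0.0.0/8 -> H0 at depth 8
  lookup 126.250.253.240: bits 0111111011111010111111011111 walk d0:-→d1:-→d2:-→d3:-→d4:-→d5:-→d6:-→d7:-→d8:-→d9:-→d10:-→d11:-→d12:-→d13:-→d14:-→d15:-→d16:-→d17:-→d18:-→d19:-→d20:-→d21:-→d22:-→d23:-→d24:-→d25:-→d26:-→d27:-→d28:H0 -> H0
  - 126.250.253.240/28 clear@28
  - 24.0.0.0/8 clear@8
  add 126.250.253.240/32 -> H3 at depth 32
  - 126.250.253.240/32 clear@32
  add 126.250.253.240/28 -> H2 at depth 28
  lookup 126.250.253.242: bits 011111101111101011111101111100 walk d0:-→d1:-→d2:-→d3:-→d4:-→d5:-→d6:-→d7:-→d8:-→d9:-→d10:-→d11:-→d12:-→d13:-→d14:-→d15:-→d16:-→d17:-→d18:-→d19:-→d20:-→d21:-→d22:-→d23:-→d24:-→d25:-→d26:-→d27:-→d28:H2→d29:-→d30:- -> H2
  lookup 126.250.253.246: bits 01111110111110101111110111110 walk d0:-→d1:-→d2:-→d3:-→d4:-→d5:-→d6:-→d7:-→d8:-→d9:-→d10:-→d11:-→d12:-→d13:-→d14:-→d15:-→d16:-→d17:-→d18:-→d19:-→d20:-→d21:-→d22:-→d23:-→d24:-→d25:-→d26:-→d27:-→d28:H2→d29:- -> H2
  lookup 126.250.253.240: bits 01111110111110101111110111110000 walk d0:-→d1:-→d2:-→d3:-→d4:-→d5:-→d6:-→d7:-→d8:-→d9:-→d10:-→d11:-→d12:-→d13:-→d14:-→d15:-→d16:-→d17:-→d18:-→d19:-→d20:-→d21:-→d22:-→d23:-→d24:-→d25:-→d26:-→d27:-→d28:H2→d29:-→d30:-→d31:-→d32:- -> H2
  - 126.250.253.240/28 clear@28
  add 24.206.231.0/24 -> H1 at depth 24
  add 24.0.0.0/5 -> H3 at depth 5
  - 24.0.0.0/5 clear@5
  lookup 24.206.231.182: bits 000110001100111011100111 walk d0:-→d1:-→d2:-→d3:-→d4:-→d5:-→d6:-→d7:-→d8:-→d9:-→d10:-→d11:-→d12:-→d13:-→d14:-→d15:-→d16:-→d17:-→d18:-→d19:-→d20:-→d21:-→d22:-→d23:-→d24:H1 -> H1
  add 24.206.231.126/32 -> H1 at depth 32
  lookup 48.183.173.54: bits 00 walk d0:-→d1:-→d2:- -> no-route
  add 24.0.0.0/5 -> H0 at depth 5
  add 126.250.0.0/15 -> H3 at depth 15
  lookup 126.250.4.40: bits 0111111011111010 walk d0:-→d1:-→d2:-→d3:-→d4:-→d5:-→d6:-→d7:-→d8:-→d9:-→d10:-→d11:-→d12:-→d13:-→d14:-→d15:H3→d16:- -> H3
  add 24.206.231.126/31 -> H2 at depth 31
  add 24.206.224.0/20 -> H0 at depth 20
  lookup 24.206.231.126: bits 00011000110011101110011101111110 walk d0:-→d1:-→d2:-→d3:-→d4:-→d5:H0→d6:-→d7:-→d8:-→d9:-→d10:-→d11:-→d12:-→d13:-→d14:-→d15:-→d16:-→d17:-→d18:-→d19:-→d20:H0→d21:-→d22:-→d23:-→d24:H1→d25:-→d26:-→d27:-→d28:-→d29:-→d30:-→d31:H2→d32:H1 -> H1
  add 126.250.0.0/16 -> H0 at depth 16
  add 24.206.231.112/28 -> H2 at depth 28
  lookup 24.206.231.126: bits 00011000110011101110011101111110 walk d0:-→d1:-→d2:-→d3:-→d4:-→d5:H0→d6:-→d7:-→d8:-→d9:-→d10:-→d11:-→d12:-→d13:-→d14:-→d15:-→d16:-→d17:-→d18:-→d19:-→d20:H0→d21:-→d22:-→d23:-→d24:H1→d25:-→d26:-→d27:-→d28:H2→d29:-→d30:-→d31:H2→d32:H1 -> H1
  add 0.0.0.0/0 -> H1 at depth 0
  add 126.250.253.192/26 -> H1 at depth 26
  add 126.250.253.240/30 -> H0 at depth 30
  lookup 126.250.0.0: bits 0111111011111010 walk d0:H1→d1:-→d2:-→d3:-→d4:-→d5:-→d6:-→d7:-→d8:-→d9:-→d10:-→d11:-→d12:-→d13:-→d14:-→d15:H3→d16:H0 -> H0
  add 24.206.0.0/16 -> H0 at depth 16
  lookup 126.250.8.21: bits 0111111011111010 walk d0:H1→d1:-→d2:-→d3:-→d4:-→d5:-→d6:-→d7:-→d8:-→d9:-→d10:-→d11:-→d12:-→d13:-→d14:-→d15:H3→d16:H0 -> H0
  lookup 24.206.231.126: bits 00011000110011101110011101111110 walk d0:H1→d1:-→d2:-→d3:-→d4:-→d5:H0→d6:-→d7:-→d8:-→d9:-→d10:-→d11:-→d12:-→d13:-→d14:-→d15:-→d16:H0→d17:-→d18:-→d19:-→d20:H0→d21:-→d22:-→d23:-→d24:H1→d25:-→d26:-→d27:-→d28:H2→d29:-→d30:-→d31:H2→d32:H1 -> H1
  lookup 24.206.231.94: bits 00011000110011101110011101 walk d0:H1→d1:-→d2:-→d3:-→d4:-→d5:H0→d6:-→d7:-→d8:-→d9:-→d10:-→d11:-→d12:-→d13:-→d14:-→d15:-→d16:H0→d17:-→d18:-→d19:-→d20:H0→d21:-→d22:-→d23:-→d24:H1→d25:-→d26:- -> H1
  lookup 24.206.231.46: bits 0001100011001110111001110 walk d0:H1→d1:-→d2:-→d3:-→d4:-→d5:H0→d6:-→d7:-→d8:-→d9:-→d10:-→d11:-→d12:-→d13:-→d14:-→d15:-→d16:H0→d17:-→d18:-→d19:-→d20:H0→d21:-→d22:-→d23:-→d24:H1→d25:- -> H1
  lookup 24.206.225.162: bits 000110001100111011100 walk d0:H1→d1:-→d2:-→d3:-→d4:-→d5:H0→d6:-→d7:-→d8:-→d9:-→d10:-→d11:-→d12:-→d13:-→d14:-→d15:-→d16:H0→d17:-→d18:-→d19:-→d20:H0→d21:- -> H0

== LOOKUPS ==
["H0","H2","H2","H2","H1","no-route","H3","H1","H1","H0","H0","H1","H1","H1","H0"]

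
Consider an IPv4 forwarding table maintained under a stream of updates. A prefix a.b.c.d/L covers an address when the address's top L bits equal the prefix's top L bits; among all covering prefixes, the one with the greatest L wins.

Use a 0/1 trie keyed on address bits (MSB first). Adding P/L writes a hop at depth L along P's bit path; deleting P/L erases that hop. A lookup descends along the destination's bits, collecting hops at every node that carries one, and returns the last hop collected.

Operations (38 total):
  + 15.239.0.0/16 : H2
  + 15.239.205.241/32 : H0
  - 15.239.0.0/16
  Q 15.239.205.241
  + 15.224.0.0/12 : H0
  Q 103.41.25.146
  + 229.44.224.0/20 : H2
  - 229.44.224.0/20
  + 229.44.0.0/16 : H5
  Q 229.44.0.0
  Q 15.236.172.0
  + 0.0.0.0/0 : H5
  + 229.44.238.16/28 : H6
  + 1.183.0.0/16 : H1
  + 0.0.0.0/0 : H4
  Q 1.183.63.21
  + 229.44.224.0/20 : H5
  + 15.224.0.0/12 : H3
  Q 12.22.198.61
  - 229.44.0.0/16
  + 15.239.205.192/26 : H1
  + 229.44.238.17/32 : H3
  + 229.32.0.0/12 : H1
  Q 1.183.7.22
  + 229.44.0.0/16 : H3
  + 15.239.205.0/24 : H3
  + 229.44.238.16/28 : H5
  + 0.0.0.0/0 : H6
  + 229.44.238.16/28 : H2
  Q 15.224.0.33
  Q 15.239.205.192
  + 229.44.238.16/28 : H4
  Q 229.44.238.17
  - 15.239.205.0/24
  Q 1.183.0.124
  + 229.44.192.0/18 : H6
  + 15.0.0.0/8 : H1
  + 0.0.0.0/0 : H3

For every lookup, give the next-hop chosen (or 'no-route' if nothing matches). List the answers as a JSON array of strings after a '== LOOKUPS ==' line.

Trace:
  add 15.239.0.0/16 -> H2 at depth 16
  add 15.239.205.241/32 -> H0 at depth 32
  del 15.239.0.0/16 (clear depth 16)
  ? 15.239.205.241  path d0:-→d1:-→d2:-→d3:-→d4:-→d5:-→d6:-→d7:-→d8:-→d9:-→d10:-→d11:-→d12:-→d13:-→d14:-→d15:-→d16:-→d17:-→d18:-→d19:-→d20:-→d21:-→d22:-→d23:-→d24:-→d25:-→d26:-→d27:-→d28:-→d29:-→d30:-→d31:-→d32:H0  best=H0
  add 15.224.0.0/12 -> H0 at depth 12
  ? 103.41.25.146  path d0:-→d1:-  best=no-route
  add 229.44.224.0/20 -> H2 at depth 20
  del 229.44.224.0/20 (clear depth 20)
  add 229.44.0.0/16 -> H5 at depth 16
  ? 229.44.0.0  path d0:-→d1:-→d2:-→d3:-→d4:-→d5:-→d6:-→d7:-→d8:-→d9:-→d10:-→d11:-→d12:-→d13:-→d14:-→d15:-→d16:H5  best=H5
  ? 15.236.172.0  path d0:-→d1:-→d2:-→d3:-→d4:-→d5:-→d6:-→d7:-→d8:-→d9:-→d10:-→d11:-→d12:H0→d13:-→d14:-  best=H0
  add 0.0.0.0/0 -> H5 at depth 0
  add 229.44.238.16/28 -> H6 at depth 28
  add 1.183.0.0/16 -> H1 at depth 16
  add 0.0.0.0/0 -> H4 at depth 0
  ? 1.183.63.21  path d0:H4→d1:-→d2:-→d3:-→d4:-→d5:-→d6:-→d7:-→d8:-→d9:-→d10:-→d11:-→d12:-→d13:-→d14:-→d15:-→d16:H1  best=H1
  add 229.44.224.0/20 -> H5 at depth 20
  add 15.224.0.0/12 -> H3 at depth 12
  ? 12.22.198.61  path d0:H4→d1:-→d2:-→d3:-→d4:-→d5:-→d6:-  best=H4
  del 229.44.0.0/16 (clear depth 16)
  add 15.239.205.192/26 -> H1 at depth 26
  add 229.44.238.17/32 -> H3 at depth 32
  add 229.32.0.0/12 -> H1 at depth 12
  ? 1.183.7.22  path d0:H4→d1:-→d2:-→d3:-→d4:-→d5:-→d6:-→d7:-→d8:-→d9:-→d10:-→d11:-→d12:-→d13:-→d14:-→d15:-→d16:H1  best=H1
  add 229.44.0.0/16 -> H3 at depth 16
  add 15.239.205.0/24 -> H3 at depth 24
  add 229.44.238.16/28 -> H5 at depth 28
  add 0.0.0.0/0 -> H6 at depth 0
  add 229.44.238.16/28 -> H2 at depth 28
  ? 15.224.0.33  path d0:H6→d1:-→d2:-→d3:-→d4:-→d5:-→d6:-→d7:-→d8:-→d9:-→d10:-→d11:-→d12:H3  best=H3
  ? 15.239.205.192  path d0:H6→d1:-→d2:-→d3:-→d4:-→d5:-→d6:-→d7:-→d8:-→d9:-→d10:-→d11:-→d12:H3→d13:-→d14:-→d15:-→d16:-→d17:-→d18:-→d19:-→d20:-→d21:-→d22:-→d23:-→d24:H3→d25:-→d26:H1  best=H1
  add 229.44.238.16/28 -> H4 at depth 28
  ? 229.44.238.17  path d0:H6→d1:-→d2:-→d3:-→d4:-→d5:-→d6:-→d7:-→d8:-→d9:-→d10:-→d11:-→d12:H1→d13:-→d14:-→d15:-→d16:H3→d17:-→d18:-→d19:-→d20:H5→d21:-→d22:-→d23:-→d24:-→d25:-→d26:-→d27:-→d28:H4→d29:-→d30:-→d31:-→d32:H3  best=H3
  del 15.239.205.0/24 (clear depth 24)
  ? 1.183.0.124  path d0:H6→d1:-→d2:-→d3:-→d4:-→d5:-→d6:-→d7:-→d8:-→d9:-→d10:-→d11:-→d12:-→d13:-→d14:-→d15:-→d16:H1  best=H1
  add 229.44.192.0/18 -> H6 at depth 18
  add 15.0.0.0/8 -> H1 at depth 8
  add 0.0.0.0/0 -> H3 at depth 0

== LOOKUPS ==
["H0","no-route","H5","H0","H1","H4","H1","H3","H1","H3","H1"]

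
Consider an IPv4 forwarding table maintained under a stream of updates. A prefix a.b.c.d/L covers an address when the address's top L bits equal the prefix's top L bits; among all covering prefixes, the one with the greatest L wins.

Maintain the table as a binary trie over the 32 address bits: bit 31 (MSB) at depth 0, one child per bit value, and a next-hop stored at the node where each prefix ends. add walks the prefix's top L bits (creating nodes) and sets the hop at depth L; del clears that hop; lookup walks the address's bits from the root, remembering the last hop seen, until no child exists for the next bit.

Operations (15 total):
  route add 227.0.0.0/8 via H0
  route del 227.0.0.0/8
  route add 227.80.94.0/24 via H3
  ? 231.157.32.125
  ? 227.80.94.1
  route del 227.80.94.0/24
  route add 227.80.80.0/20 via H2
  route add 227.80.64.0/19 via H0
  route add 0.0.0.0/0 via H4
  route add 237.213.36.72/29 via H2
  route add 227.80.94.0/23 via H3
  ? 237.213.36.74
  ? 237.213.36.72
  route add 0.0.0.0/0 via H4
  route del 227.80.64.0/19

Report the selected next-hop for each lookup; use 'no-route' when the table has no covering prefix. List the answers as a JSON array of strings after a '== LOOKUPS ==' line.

Trace:
  + 227.0.0.0/8 (H0) depth=8
  del 227.0.0.0/8 (clear depth 8)
  + 227.80.94.0/24 (H3) depth=24
  Q 231.157.32.125: descend 11100 ; hops seen [∅] ; pick no-route
  Q 227.80.94.1: descend 111000110101000001011110 ; hops seen [H3] ; pick H3
  del 227.80.94.0/24 (clear depth 24)
  + 227.80.80.0/20 (H2) depth=20
  + 227.80.64.0/19 (H0) depth=19
  + 0.0.0.0/0 (H4) depth=0
  + 237.213.36.72/29 (H2) depth=29
  + 227.80.94.0/23 (H3) depth=23
  Q 237.213.36.74: descend 11101101110101010010010001001 ; hops seen [H4,H2] ; pick H2
  Q 237.213.36.72: descend 11101101110101010010010001001 ; hops seen [H4,H2] ; pick H2
  + 0.0.0.0/0 (H4) depth=0
  del 227.80.64.0/19 (clear depth 19)

== LOOKUPS ==
["no-route","H3","H2","H2"]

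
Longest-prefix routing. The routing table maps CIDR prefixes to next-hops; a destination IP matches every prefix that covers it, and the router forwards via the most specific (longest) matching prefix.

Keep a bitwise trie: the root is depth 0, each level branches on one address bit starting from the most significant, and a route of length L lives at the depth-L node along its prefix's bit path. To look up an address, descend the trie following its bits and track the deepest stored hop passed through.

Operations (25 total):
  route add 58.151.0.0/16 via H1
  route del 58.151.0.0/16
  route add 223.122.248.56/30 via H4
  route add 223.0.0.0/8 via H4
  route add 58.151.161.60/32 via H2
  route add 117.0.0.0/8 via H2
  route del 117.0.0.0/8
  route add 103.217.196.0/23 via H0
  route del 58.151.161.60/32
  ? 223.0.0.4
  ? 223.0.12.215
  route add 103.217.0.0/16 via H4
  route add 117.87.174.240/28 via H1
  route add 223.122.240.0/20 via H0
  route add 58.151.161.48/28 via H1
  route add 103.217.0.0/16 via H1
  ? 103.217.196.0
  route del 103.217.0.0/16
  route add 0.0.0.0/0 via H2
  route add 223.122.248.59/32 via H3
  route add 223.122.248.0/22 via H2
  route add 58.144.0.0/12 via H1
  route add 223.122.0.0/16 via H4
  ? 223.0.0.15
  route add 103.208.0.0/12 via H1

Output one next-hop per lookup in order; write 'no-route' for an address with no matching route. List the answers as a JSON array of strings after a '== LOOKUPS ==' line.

Process each operation:
  add 58.151.0.0/16 -> H1 at depth 16
  del 58.151.0.0/16 (clear depth 16)
  add 223.122.248.56/30 -> H4 at depth 30
  add 223.0.0.0/8 -> H4 at depth 8
  add 58.151.161.60/32 -> H2 at depth 32
  add 117.0.0.0/8 -> H2 at depth 8
  del 117.0.0.0/8 (clear depth 8)
  add 103.217.196.0/23 -> H0 at depth 23
  del 58.151.161.60/32 (clear depth 32)
  ? 223.0.0.4  path d0:-→d1:-→d2:-→d3:-→d4:-→d5:-→d6:-→d7:-→d8:H4→d9:-  best=H4
  ? 223.0.12.215  path d0:-→d1:-→d2:-→d3:-→d4:-→d5:-→d6:-→d7:-→d8:H4→d9:-  best=H4
  add 103.217.0.0/16 -> H4 at depth 16
  add 117.87.174.240/28 -> H1 at depth 28
  add 223.122.240.0/20 -> H0 at depth 20
  add 58.151.161.48/28 -> H1 at depth 28
  add 103.217.0.0/16 -> H1 at depth 16
  ? 103.217.196.0  path d0:-→d1:-→d2:-→d3:-→d4:-→d5:-→d6:-→d7:-→d8:-→d9:-→d10:-→d11:-→d12:-→d13:-→d14:-→d15:-→d16:H1→d17:-→d18:-→d19:-→d20:-→d21:-→d22:-→d23:H0  best=H0
  del 103.217.0.0/16 (clear depth 16)
  add 0.0.0.0/0 -> H2 at depth 0
  add 223.122.248.59/32 -> H3 at depth 32
  add 223.122.248.0/22 -> H2 at depth 22
  add 58.144.0.0/12 -> H1 at depth 12
  add 223.122.0.0/16 -> H4 at depth 16
  ? 223.0.0.15  path d0:H2→d1:-→d2:-→d3:-→d4:-→d5:-→d6:-→d7:-→d8:H4→d9:-  best=H4
  add 103.208.0.0/12 -> H1 at depth 12

== LOOKUPS ==
["H4","H4","H0","H4"]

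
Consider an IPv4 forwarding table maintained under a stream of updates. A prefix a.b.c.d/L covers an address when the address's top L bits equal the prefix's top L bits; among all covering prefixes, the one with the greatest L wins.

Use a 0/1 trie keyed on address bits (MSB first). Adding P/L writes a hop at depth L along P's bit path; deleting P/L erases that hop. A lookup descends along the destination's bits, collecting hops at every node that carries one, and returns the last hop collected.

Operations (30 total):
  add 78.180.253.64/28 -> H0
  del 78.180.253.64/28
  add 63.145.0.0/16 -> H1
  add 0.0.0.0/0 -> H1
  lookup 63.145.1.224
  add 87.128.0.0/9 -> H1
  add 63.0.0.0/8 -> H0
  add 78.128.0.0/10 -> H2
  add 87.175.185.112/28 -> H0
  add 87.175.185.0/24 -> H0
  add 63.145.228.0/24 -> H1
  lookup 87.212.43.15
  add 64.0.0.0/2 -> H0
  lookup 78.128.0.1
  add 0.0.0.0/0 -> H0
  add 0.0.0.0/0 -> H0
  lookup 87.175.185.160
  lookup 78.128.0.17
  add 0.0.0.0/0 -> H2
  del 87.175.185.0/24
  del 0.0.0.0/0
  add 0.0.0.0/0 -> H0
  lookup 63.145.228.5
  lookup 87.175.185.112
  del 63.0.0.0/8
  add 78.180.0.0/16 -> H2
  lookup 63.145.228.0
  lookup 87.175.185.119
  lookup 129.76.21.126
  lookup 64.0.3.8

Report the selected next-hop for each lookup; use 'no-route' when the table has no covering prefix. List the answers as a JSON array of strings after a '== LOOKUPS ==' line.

Process each operation:
  add 78.180.253.64/28 -> H0 at depth 28
  - 78.180.253.64/28 clear@28
  add 63.145.0.0/16 -> H1 at depth 16
  add 0.0.0.0/0 -> H1 at depth 0
  lookup 63.145.1.224: bits 0011111110010001 walk d0:H1→d1:-→d2:-→d3:-→d4:-→d5:-→d6:-→d7:-→d8:-→d9:-→d10:-→d11:-→d12:-→d13:-→d14:-→d15:-→d16:H1 -> H1
  add 87.128.0.0/9 -> H1 at depth 9
  add 63.0.0.0/8 -> H0 at depth 8
  add 78.128.0.0/10 -> H2 at depth 10
  add 87.175.185.112/28 -> H0 at depth 28
  add 87.175.185.0/24 -> H0 at depth 24
  add 63.145.228.0/24 -> H1 at depth 24
  lookup 87.212.43.15: bits 010101111 walk d0:H1→d1:-→d2:-→d3:-→d4:-→d5:-→d6:-→d7:-→d8:-→d9:H1 -> H1
  add 64.0.0.0/2 -> H0 at depth 2
  lookup 78.128.0.1: bits 0100111010 walk d0:H1→d1:-→d2:H0→d3:-→d4:-→d5:-→d6:-→d7:-→d8:-→d9:-→d10:H2 -> H2
  add 0.0.0.0/0 -> H0 at depth 0
  add 0.0.0.0/0 -> H0 at depth 0
  lookup 87.175.185.160: bits 010101111010111110111001 walk d0:H0→d1:-→d2:H0→d3:-→d4:-→d5:-→d6:-→d7:-→d8:-→d9:H1→d10:-→d11:-→d12:-→d13:-→d14:-→d15:-→d16:-→d17:-→d18:-→d19:-→d20:-→d21:-→d22:-→d23:-→d24:H0 -> H0
  lookup 78.128.0.17: bits 0100111010 walk d0:H0→d1:-→d2:H0→d3:-→d4:-→d5:-→d6:-→d7:-→d8:-→d9:-→d10:H2 -> H2
  add 0.0.0.0/0 -> H2 at depth 0
  - 87.175.185.0/24 clear@24
  - 0.0.0.0/0 clear@0
  add 0.0.0.0/0 -> H0 at depth 0
  lookup 63.145.228.5: bits 001111111001000111100100 walk d0:H0→d1:-→d2:-→d3:-→d4:-→d5:-→d6:-→d7:-→d8:H0→d9:-→d10:-→d11:-→d12:-→d13:-→d14:-→d15:-→d16:H1→d17:-→d18:-→d19:-→d20:-→d21:-→d22:-→d23:-→d24:H1 -> H1
  lookup 87.175.185.112: bits 0101011110101111101110010111 walk d0:H0→d1:-→d2:H0→d3:-→d4:-→d5:-→d6:-→d7:-→d8:-→d9:H1→d10:-→d11:-→d12:-→d13:-→d14:-→d15:-→d16:-→d17:-→d18:-→d19:-→d20:-→d21:-→d22:-→d23:-→d24:-→d25:-→d26:-→d27:-→d28:H0 -> H0
  - 63.0.0.0/8 clear@8
  add 78.180.0.0/16 -> H2 at depth 16
  lookup 63.145.228.0: bits 001111111001000111100100 walk d0:H0→d1:-→d2:-→d3:-→d4:-→d5:-→d6:-→d7:-→d8:-→d9:-→d10:-→d11:-→d12:-→d13:-→d14:-→d15:-→d16:H1→d17:-→d18:-→d19:-→d20:-→d21:-→d22:-→d23:-→d24:H1 -> H1
  lookup 87.175.185.119: bits 0101011110101111101110010111 walk d0:H0→d1:-→d2:H0→d3:-→d4:-→d5:-→d6:-→d7:-→d8:-→d9:H1→d10:-→d11:-→d12:-→d13:-→d14:-→d15:-→d16:-→d17:-→d18:-→d19:-→d20:-→d21:-→d22:-→d23:-→d24:-→d25:-→d26:-→d27:-→d28:H0 -> H0
  lookup 129.76.21.126: bits ε walk d0:H0 -> H0
  lookup 64.0.3.8: bits 0100 walk d0:H0→d1:-→d2:H0→d3:-→d4:- -> H0

== LOOKUPS ==
["H1","H1","H2","H0","H2","H1","H0","H1","H0","H0","H0"]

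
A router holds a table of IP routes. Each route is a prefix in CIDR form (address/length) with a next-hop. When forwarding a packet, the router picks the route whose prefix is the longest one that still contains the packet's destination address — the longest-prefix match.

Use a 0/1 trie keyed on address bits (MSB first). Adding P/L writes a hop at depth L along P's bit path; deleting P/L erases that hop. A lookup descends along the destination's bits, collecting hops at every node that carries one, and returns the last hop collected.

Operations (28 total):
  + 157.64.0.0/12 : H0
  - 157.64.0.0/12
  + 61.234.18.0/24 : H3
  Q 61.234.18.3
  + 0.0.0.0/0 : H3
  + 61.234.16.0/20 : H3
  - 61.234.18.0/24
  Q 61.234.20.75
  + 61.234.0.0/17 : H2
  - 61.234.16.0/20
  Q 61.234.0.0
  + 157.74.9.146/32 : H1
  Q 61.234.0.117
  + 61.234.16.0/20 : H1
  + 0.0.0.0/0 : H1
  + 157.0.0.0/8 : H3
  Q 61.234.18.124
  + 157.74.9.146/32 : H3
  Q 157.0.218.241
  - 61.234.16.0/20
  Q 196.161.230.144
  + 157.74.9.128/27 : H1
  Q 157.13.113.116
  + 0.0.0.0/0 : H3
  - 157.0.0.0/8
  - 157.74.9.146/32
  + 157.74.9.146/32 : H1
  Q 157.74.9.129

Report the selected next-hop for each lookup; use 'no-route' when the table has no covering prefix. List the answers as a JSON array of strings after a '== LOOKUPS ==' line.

Trace:
  add 157.64.0.0/12 -> H0 at depth 12
  del 157.64.0.0/12 (clear depth 12)
  add 61.234.18.0/24 -> H3 at depth 24
  lookup 61.234.18.3: bits 001111011110101000010010 walk d0:-→d1:-→d2:-→d3:-→d4:-→d5:-→d6:-→d7:-→d8:-→d9:-→d10:-→d11:-→d12:-→d13:-→d14:-→d15:-→d16:-→d17:-→d18:-→d19:-→d20:-→d21:-→d22:-→d23:-→d24:H3 -> H3
  add 0.0.0.0/0 -> H3 at depth 0
  add 61.234.16.0/20 -> H3 at depth 20
  del 61.234.18.0/24 (clear depth 24)
  lookup 61.234.20.75: bits 001111011110101000010 walk d0:H3→d1:-→d2:-→d3:-→d4:-→d5:-→d6:-→d7:-→d8:-→d9:-→d10:-→d11:-→d12:-→d13:-→d14:-→d15:-→d16:-→d17:-→d18:-→d19:-→d20:H3→d21:- -> H3
  add 61.234.0.0/17 -> H2 at depth 17
  del 61.234.16.0/20 (clear depth 20)
  lookup 61.234.0.0: bits 0011110111101010000 walk d0:H3→d1:-→d2:-→d3:-→d4:-→d5:-→d6:-→d7:-→d8:-→d9:-→d10:-→d11:-→d12:-→d13:-→d14:-→d15:-→d16:-→d17:H2→d18:-→d19:- -> H2
  add 157.74.9.146/32 -> H1 at depth 32
  lookup 61.234.0.117: bits 0011110111101010000 walk d0:H3→d1:-→d2:-→d3:-→d4:-→d5:-→d6:-→d7:-→d8:-→d9:-→d10:-→d11:-→d12:-→d13:-→d14:-→d15:-→d16:-→d17:H2→d18:-→d19:- -> H2
  add 61.234.16.0/20 -> H1 at depth 20
  add 0.0.0.0/0 -> H1 at depth 0
  add 157.0.0.0/8 -> H3 at depth 8
  lookup 61.234.18.124: bits 001111011110101000010010 walk d0:H1→d1:-→d2:-→d3:-→d4:-→d5:-→d6:-→d7:-→d8:-→d9:-→d10:-→d11:-→d12:-→d13:-→d14:-→d15:-→d16:-→d17:H2→d18:-→d19:-→d20:H1→d21:-→d22:-→d23:-→d24:- -> H1
  add 157.74.9.146/32 -> H3 at depth 32
  lookup 157.0.218.241: bits 100111010 walk d0:H1→d1:-→d2:-→d3:-→d4:-→d5:-→d6:-→d7:-→d8:H3→d9:- -> H3
  del 61.234.16.0/20 (clear depth 20)
  lookup 196.161.230.144: bits 1 walk d0:H1→d1:- -> H1
  add 157.74.9.128/27 -> H1 at depth 27
  lookup 157.13.113.116: bits 100111010 walk d0:H1→d1:-→d2:-→d3:-→d4:-→d5:-→d6:-→d7:-→d8:H3→d9:- -> H3
  add 0.0.0.0/0 -> H3 at depth 0
  del 157.0.0.0/8 (clear depth 8)
  del 157.74.9.146/32 (clear depth 32)
  add 157.74.9.146/32 -> H1 at depth 32
  lookup 157.74.9.129: bits 100111010100101000001001100 walk d0:H3→d1:-→d2:-→d3:-→d4:-→d5:-→d6:-→d7:-→d8:-→d9:-→d10:-→d11:-→d12:-→d13:-→d14:-→d15:-→d16:-→d17:-→d18:-→d19:-→d20:-→d21:-→d22:-→d23:-→d24:-→d25:-→d26:-→d27:H1 -> H1

== LOOKUPS ==
["H3","H3","H2","H2","H1","H3","H1","H3","H1"]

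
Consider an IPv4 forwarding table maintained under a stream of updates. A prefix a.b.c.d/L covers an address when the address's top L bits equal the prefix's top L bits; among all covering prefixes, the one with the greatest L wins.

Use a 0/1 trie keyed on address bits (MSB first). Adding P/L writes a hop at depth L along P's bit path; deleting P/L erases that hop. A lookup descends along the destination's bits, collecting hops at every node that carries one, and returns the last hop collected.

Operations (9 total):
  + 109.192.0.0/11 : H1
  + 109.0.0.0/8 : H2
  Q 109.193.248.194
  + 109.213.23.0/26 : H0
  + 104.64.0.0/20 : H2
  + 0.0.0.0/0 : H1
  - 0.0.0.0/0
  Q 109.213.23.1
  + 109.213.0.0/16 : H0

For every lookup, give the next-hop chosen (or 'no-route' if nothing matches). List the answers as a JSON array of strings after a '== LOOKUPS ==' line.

Apply in order:
  add 109.192.0.0/11 -> H1 at depth 11
  add 109.0.0.0/8 -> H2 at depth 8
  lookup 109.193.248.194: bits 01101101110 walk d0:-→d1:-→d2:-→d3:-→d4:-→d5:-→d6:-→d7:-→d8:H2→d9:-→d10:-→d11:H1 -> H1
  add 109.213.23.0/26 -> H0 at depth 26
  add 104.64.0.0/20 -> H2 at depth 20
  add 0.0.0.0/0 -> H1 at depth 0
  del 0.0.0.0/0 (clear depth 0)
  lookup 109.213.23.1: bits 01101101110101010001011100 walk d0:-→d1:-→d2:-→d3:-→d4:-→d5:-→d6:-→d7:-→d8:H2→d9:-→d10:-→d11:H1→d12:-→d13:-→d14:-→d15:-→d16:-→d17:-→d18:-→d19:-→d20:-→d21:-→d22:-→d23:-→d24:-→d25:-→d26:H0 -> H0
  add 109.213.0.0/16 -> H0 at depth 16

== LOOKUPS ==
["H1","H0"]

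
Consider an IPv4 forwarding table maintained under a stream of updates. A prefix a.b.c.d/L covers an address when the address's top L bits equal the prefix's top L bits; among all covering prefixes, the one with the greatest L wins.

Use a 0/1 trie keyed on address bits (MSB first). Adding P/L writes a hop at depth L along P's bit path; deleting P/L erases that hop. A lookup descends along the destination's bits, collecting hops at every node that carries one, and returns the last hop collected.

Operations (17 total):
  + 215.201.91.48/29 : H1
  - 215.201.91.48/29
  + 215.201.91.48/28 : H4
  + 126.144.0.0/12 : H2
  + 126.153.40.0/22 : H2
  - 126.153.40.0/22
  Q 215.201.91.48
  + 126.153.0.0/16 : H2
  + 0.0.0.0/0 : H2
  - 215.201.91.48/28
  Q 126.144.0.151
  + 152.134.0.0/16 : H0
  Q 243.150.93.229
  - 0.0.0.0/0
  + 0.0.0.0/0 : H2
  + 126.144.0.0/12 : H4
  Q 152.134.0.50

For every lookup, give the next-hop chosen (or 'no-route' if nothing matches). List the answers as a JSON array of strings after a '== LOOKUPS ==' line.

Apply in order:
  add 215.201.91.48/29 -> H1 at depth 29
  - 215.201.91.48/29 clear@29
  add 215.201.91.48/28 -> H4 at depth 28
  add 126.144.0.0/12 -> H2 at depth 12
  add 126.153.40.0/22 -> H2 at depth 22
  - 126.153.40.0/22 clear@22
  ? 215.201.91.48  path d0:-→d1:-→d2:-→d3:-→d4:-→d5:-→d6:-→d7:-→d8:-→d9:-→d10:-→d11:-→d12:-→d13:-→d14:-→d15:-→d16:-→d17:-→d18:-→d19:-→d20:-→d21:-→d22:-→d23:-→d24:-→d25:-→d26:-→d27:-→d28:H4→d29:-  best=H4
  add 126.153.0.0/16 -> H2 at depth 16
  add 0.0.0.0/0 -> H2 at depth 0
  - 215.201.91.48/28 clear@28
  ? 126.144.0.151  path d0:H2→d1:-→d2:-→d3:-→d4:-→d5:-→d6:-→d7:-→d8:-→d9:-→d10:-→d11:-→d12:H2  best=H2
  add 152.134.0.0/16 -> H0 at depth 16
  ? 243.150.93.229  path d0:H2→d1:-→d2:-  best=H2
  - 0.0.0.0/0 clear@0
  add 0.0.0.0/0 -> H2 at depth 0
  add 126.144.0.0/12 -> H4 at depth 12
  ? 152.134.0.50  path d0:H2→d1:-→d2:-→d3:-→d4:-→d5:-→d6:-→d7:-→d8:-→d9:-→d10:-→d11:-→d12:-→d13:-→d14:-→d15:-→d16:H0  best=H0

== LOOKUPS ==
["H4","H2","H2","H0"]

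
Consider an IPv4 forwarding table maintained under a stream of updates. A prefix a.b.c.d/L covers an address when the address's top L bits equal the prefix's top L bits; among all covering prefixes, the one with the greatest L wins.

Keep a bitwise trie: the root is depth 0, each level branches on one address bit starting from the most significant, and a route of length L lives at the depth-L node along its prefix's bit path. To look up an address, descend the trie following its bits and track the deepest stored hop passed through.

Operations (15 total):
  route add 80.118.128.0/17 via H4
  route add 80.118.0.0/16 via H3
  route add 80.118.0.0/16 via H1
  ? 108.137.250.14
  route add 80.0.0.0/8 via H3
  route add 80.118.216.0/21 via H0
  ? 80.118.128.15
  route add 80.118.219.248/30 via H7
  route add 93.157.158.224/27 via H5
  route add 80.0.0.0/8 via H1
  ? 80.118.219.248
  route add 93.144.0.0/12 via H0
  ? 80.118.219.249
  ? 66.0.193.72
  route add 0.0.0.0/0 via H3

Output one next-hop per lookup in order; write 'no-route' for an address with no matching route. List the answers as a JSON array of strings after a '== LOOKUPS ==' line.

Process each operation:
  add 80.118.128.0/17 -> H4 at depth 17
  add 80.118.0.0/16 -> H3 at depth 16
  add 80.118.0.0/16 -> H1 at depth 16
  lookup 108.137.250.14: bits 01 walk d0:-→d1:-→d2:- -> no-route
  add 80.0.0.0/8 -> H3 at depth 8
  add 80.118.216.0/21 -> H0 at depth 21
  lookup 80.118.128.15: bits 01010000011101101 walk d0:-→d1:-→d2:-→d3:-→d4:-→d5:-→d6:-→d7:-→d8:H3→d9:-→d10:-→d11:-→d12:-→d13:-→d14:-→d15:-→d16:H1→d17:H4 -> H4
  add 80.118.219.248/30 -> H7 at depth 30
  add 93.157.158.224/27 -> H5 at depth 27
  add 80.0.0.0/8 -> H1 at depth 8
  lookup 80.118.219.248: bits 010100000111011011011011111110 walk d0:-→d1:-→d2:-→d3:-→d4:-→d5:-→d6:-→d7:-→d8:H1→d9:-→d10:-→d11:-→d12:-→d13:-→d14:-→d15:-→d16:H1→d17:H4→d18:-→d19:-→d20:-→d21:H0→d22:-→d23:-→d24:-→d25:-→d26:-→d27:-→d28:-→d29:-→d30:H7 -> H7
  add 93.144.0.0/12 -> H0 at depth 12
  lookup 80.118.219.249: bits 010100000111011011011011111110 walk d0:-→d1:-→d2:-→d3:-→d4:-→d5:-→d6:-→d7:-→d8:H1→d9:-→d10:-→d11:-→d12:-→d13:-→d14:-→d15:-→d16:H1→d17:H4→d18:-→d19:-→d20:-→d21:H0→d22:-→d23:-→d24:-→d25:-→d26:-→d27:-→d28:-→d29:-→d30:H7 -> H7
  lookup 66.0.193.72: bits 010 walk d0:-→d1:-→d2:-→d3:- -> no-route
  add 0.0.0.0/0 -> H3 at depth 0

== LOOKUPS ==
["no-route","H4","H7","H7","no-route"]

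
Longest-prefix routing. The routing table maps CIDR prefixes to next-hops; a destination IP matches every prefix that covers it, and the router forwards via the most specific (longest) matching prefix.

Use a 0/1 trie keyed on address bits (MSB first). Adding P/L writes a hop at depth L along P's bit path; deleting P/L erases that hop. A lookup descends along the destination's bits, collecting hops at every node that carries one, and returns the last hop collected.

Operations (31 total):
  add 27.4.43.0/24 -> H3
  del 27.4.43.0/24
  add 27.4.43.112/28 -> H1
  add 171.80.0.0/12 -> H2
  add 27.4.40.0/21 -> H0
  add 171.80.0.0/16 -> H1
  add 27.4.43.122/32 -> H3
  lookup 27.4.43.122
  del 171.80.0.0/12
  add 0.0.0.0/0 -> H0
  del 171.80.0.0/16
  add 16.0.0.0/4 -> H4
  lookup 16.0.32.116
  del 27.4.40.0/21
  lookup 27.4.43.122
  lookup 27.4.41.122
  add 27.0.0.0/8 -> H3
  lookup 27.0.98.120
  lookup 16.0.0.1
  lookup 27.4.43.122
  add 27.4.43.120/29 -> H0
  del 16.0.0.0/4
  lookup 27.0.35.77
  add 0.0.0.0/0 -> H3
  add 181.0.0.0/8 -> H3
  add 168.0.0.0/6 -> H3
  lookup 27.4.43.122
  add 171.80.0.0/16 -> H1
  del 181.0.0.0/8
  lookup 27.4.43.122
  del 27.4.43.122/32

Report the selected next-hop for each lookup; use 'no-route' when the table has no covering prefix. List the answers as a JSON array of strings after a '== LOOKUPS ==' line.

Apply in order:
  add 27.4.43.0/24 -> H3 at depth 24
  - 27.4.43.0/24 clear@24
  add 27.4.43.112/28 -> H1 at depth 28
  add 171.80.0.0/12 -> H2 at depth 12
  add 27.4.40.0/21 -> H0 at depth 21
  add 171.80.0.0/16 -> H1 at depth 16
  add 27.4.43.122/32 -> H3 at depth 32
  ? 27.4.43.122  path d0:-→d1:-→d2:-→d3:-→d4:-→d5:-→d6:-→d7:-→d8:-→d9:-→d10:-→d11:-→d12:-→d13:-→d14:-→d15:-→d16:-→d17:-→d18:-→d19:-→d20:-→d21:H0→d22:-→d23:-→d24:-→d25:-→d26:-→d27:-→d28:H1→d29:-→d30:-→d31:-→d32:H3  best=H3
  - 171.80.0.0/12 clear@12
  add 0.0.0.0/0 -> H0 at depth 0
  - 171.80.0.0/16 clear@16
  add 16.0.0.0/4 -> H4 at depth 4
  ? 16.0.32.116  path d0:H0→d1:-→d2:-→d3:-→d4:H4  best=H4
  - 27.4.40.0/21 clear@21
  ? 27.4.43.122  path d0:H0→d1:-→d2:-→d3:-→d4:H4→d5:-→d6:-→d7:-→d8:-→d9:-→d10:-→d11:-→d12:-→d13:-→d14:-→d15:-→d16:-→d17:-→d18:-→d19:-→d20:-→d21:-→d22:-→d23:-→d24:-→d25:-→d26:-→d27:-→d28:H1→d29:-→d30:-→d31:-→d32:H3  best=H3
  ? 27.4.41.122  path d0:H0→d1:-→d2:-→d3:-→d4:H4→d5:-→d6:-→d7:-→d8:-→d9:-→d10:-→d11:-→d12:-→d13:-→d14:-→d15:-→d16:-→d17:-→d18:-→d19:-→d20:-→d21:-→d22:-  best=H4
  add 27.0.0.0/8 -> H3 at depth 8
  ? 27.0.98.120  path d0:H0→d1:-→d2:-→d3:-→d4:H4→d5:-→d6:-→d7:-→d8:H3→d9:-→d10:-→d11:-→d12:-→d13:-  best=H3
  ? 16.0.0.1  path d0:H0→d1:-→d2:-→d3:-→d4:H4  best=H4
  ? 27.4.43.122  path d0:H0→d1:-→d2:-→d3:-→d4:H4→d5:-→d6:-→d7:-→d8:H3→d9:-→d10:-→d11:-→d12:-→d13:-→d14:-→d15:-→d16:-→d17:-→d18:-→d19:-→d20:-→d21:-→d22:-→d23:-→d24:-→d25:-→d26:-→d27:-→d28:H1→d29:-→d30:-→d31:-→d32:H3  best=H3
  add 27.4.43.120/29 -> H0 at depth 29
  - 16.0.0.0/4 clear@4
  ? 27.0.35.77  path d0:H0→d1:-→d2:-→d3:-→d4:-→d5:-→d6:-→d7:-→d8:H3→d9:-→d10:-→d11:-→d12:-→d13:-  best=H3
  add 0.0.0.0/0 -> H3 at depth 0
  add 181.0.0.0/8 -> H3 at depth 8
  add 168.0.0.0/6 -> H3 at depth 6
  ? 27.4.43.122  path d0:H3→d1:-→d2:-→d3:-→d4:-→d5:-→d6:-→d7:-→d8:H3→d9:-→d10:-→d11:-→d12:-→d13:-→d14:-→d15:-→d16:-→d17:-→d18:-→d19:-→d20:-→d21:-→d22:-→d23:-→d24:-→d25:-→d26:-→d27:-→d28:H1→d29:H0→d30:-→d31:-→d32:H3  best=H3
  add 171.80.0.0/16 -> H1 at depth 16
  - 181.0.0.0/8 clear@8
  ? 27.4.43.122  path d0:H3→d1:-→d2:-→d3:-→d4:-→d5:-→d6:-→d7:-→d8:H3→d9:-→d10:-→d11:-→d12:-→d13:-→d14:-→d15:-→d16:-→d17:-→d18:-→d19:-→d20:-→d21:-→d22:-→d23:-→d24:-→d25:-→d26:-→d27:-→d28:H1→d29:H0→d30:-→d31:-→d32:H3  best=H3
  - 27.4.43.122/32 clear@32

== LOOKUPS ==
["H3","H4","H3","H4","H3","H4","H3","H3","H3","H3"]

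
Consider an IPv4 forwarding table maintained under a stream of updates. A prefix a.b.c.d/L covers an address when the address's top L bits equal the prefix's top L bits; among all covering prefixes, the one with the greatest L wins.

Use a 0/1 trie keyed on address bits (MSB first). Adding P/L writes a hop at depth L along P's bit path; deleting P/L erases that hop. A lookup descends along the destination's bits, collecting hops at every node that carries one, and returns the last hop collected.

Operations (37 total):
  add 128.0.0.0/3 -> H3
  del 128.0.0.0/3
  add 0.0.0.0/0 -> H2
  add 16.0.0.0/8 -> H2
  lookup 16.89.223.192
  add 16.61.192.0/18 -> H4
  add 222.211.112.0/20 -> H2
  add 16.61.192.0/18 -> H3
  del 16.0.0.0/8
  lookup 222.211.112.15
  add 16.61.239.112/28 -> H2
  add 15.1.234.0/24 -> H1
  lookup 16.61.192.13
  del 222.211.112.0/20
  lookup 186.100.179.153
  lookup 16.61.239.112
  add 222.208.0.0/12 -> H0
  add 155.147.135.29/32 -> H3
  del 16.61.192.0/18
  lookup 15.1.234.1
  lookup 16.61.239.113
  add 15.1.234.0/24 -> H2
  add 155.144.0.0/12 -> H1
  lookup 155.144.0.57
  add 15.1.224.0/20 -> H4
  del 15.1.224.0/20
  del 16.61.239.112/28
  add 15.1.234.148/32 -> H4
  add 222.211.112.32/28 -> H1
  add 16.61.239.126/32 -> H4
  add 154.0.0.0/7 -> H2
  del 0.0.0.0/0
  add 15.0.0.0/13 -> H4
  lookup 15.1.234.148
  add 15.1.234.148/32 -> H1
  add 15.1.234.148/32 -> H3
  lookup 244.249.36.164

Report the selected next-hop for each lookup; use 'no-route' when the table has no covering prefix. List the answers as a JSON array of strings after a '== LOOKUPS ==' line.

Apply in order:
  + 128.0.0.0/3 (H3) depth=3
  - 128.0.0.0/3 clear@3
  + 0.0.0.0/0 (H2) depth=0
  + 16.0.0.0/8 (H2) depth=8
  lookup 16.89.223.192: bits 00010000 walk d0:H2→d1:-→d2:-→d3:-→d4:-→d5:-→d6:-→d7:-→d8:H2 -> H2
  + 16.61.192.0/18 (H4) depth=18
  + 222.211.112.0/20 (H2) depth=20
  + 16.61.192.0/18 (H3) depth=18
  - 16.0.0.0/8 clear@8
  lookup 222.211.112.15: bits 11011110110100110111 walk d0:H2→d1:-→d2:-→d3:-→d4:-→d5:-→d6:-→d7:-→d8:-→d9:-→d10:-→d11:-→d12:-→d13:-→d14:-→d15:-→d16:-→d17:-→d18:-→d19:-→d20:H2 -> H2
  + 16.61.239.112/28 (H2) depth=28
  + 15.1.234.0/24 (H1) depth=24
  lookup 16.61.192.13: bits 000100000011110111 walk d0:H2→d1:-→d2:-→d3:-→d4:-→d5:-→d6:-→d7:-→d8:-→d9:-→d10:-→d11:-→d12:-→d13:-→d14:-→d15:-→d16:-→d17:-→d18:H3 -> H3
  - 222.211.112.0/20 clear@20
  lookup 186.100.179.153: bits 10 walk d0:H2→d1:-→d2:- -> H2
  lookup 16.61.239.112: bits 0001000000111101111011110111 walk d0:H2→d1:-→d2:-→d3:-→d4:-→d5:-→d6:-→d7:-→d8:-→d9:-→d10:-→d11:-→d12:-→d13:-→d14:-→d15:-→d16:-→d17:-→d18:H3→d19:-→d20:-→d21:-→d22:-→d23:-→d24:-→d25:-→d26:-→d27:-→d28:H2 -> H2
  + 222.208.0.0/12 (H0) depth=12
  + 155.147.135.29/32 (H3) depth=32
  - 16.61.192.0/18 clear@18
  lookup 15.1.234.1: bits 000011110000000111101010 walk d0:H2→d1:-→d2:-→d3:-→d4:-→d5:-→d6:-→d7:-→d8:-→d9:-→d10:-→d11:-→d12:-→d13:-→d14:-→d15:-→d16:-→d17:-→d18:-→d19:-→d20:-→d21:-→d22:-→d23:-→d24:H1 -> H1
  lookup 16.61.239.113: bits 0001000000111101111011110111 walk d0:H2→d1:-→d2:-→d3:-→d4:-→d5:-→d6:-→d7:-→d8:-→d9:-→d10:-→d11:-→d12:-→d13:-→d14:-→d15:-→d16:-→d17:-→d18:-→d19:-→d20:-→d21:-→d22:-→d23:-→d24:-→d25:-→d26:-→d27:-→d28:H2 -> H2
  + 15.1.234.0/24 (H2) depth=24
  + 155.144.0.0/12 (H1) depth=12
  lookup 155.144.0.57: bits 10011011100100 walk d0:H2→d1:-→d2:-→d3:-→d4:-→d5:-→d6:-→d7:-→d8:-→d9:-→d10:-→d11:-→d12:H1→d13:-→d14:- -> H1
  + 15.1.224.0/20 (H4) depth=20
  - 15.1.224.0/20 clear@20
  - 16.61.239.112/28 clear@28
  + 15.1.234.148/32 (H4) depth=32
  + 222.211.112.32/28 (H1) depth=28
  + 16.61.239.126/32 (H4) depth=32
  + 154.0.0.0/7 (H2) depth=7
  - 0.0.0.0/0 clear@0
  + 15.0.0.0/13 (H4) depth=13
  lookup 15.1.234.148: bits 00001111000000011110101010010100 walk d0:-→d1:-→d2:-→d3:-→d4:-→d5:-→d6:-→d7:-→d8:-→d9:-→d10:-→d11:-→d12:-→d13:H4→d14:-→d15:-→d16:-→d17:-→d18:-→d19:-→d20:-→d21:-→d22:-→d23:-→d24:H2→d25:-→d26:-→d27:-→d28:-→d29:-→d30:-→d31:-→d32:H4 -> H4
  + 15.1.234.148/32 (H1) depth=32
  + 15.1.234.148/32 (H3) depth=32
  lookup 244.249.36.164: bits 11 walk d0:-→d1:-→d2:- -> no-route

== LOOKUPS ==
["H2","H2","H3","H2","H2","H1","H2","H1","H4","no-route"]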